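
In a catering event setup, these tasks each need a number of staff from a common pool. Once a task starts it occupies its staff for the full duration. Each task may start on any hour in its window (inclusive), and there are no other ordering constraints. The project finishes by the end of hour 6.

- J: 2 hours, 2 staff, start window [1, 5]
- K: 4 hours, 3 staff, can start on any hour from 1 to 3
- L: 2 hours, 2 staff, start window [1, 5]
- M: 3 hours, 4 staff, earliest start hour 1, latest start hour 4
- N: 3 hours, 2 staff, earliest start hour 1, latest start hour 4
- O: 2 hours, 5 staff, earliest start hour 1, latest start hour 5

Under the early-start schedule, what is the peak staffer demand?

Early-start schedule: J@1, K@1, L@1, M@1, N@1, O@1.
Load per hour: hour 1: 18, hour 2: 18, hour 3: 9, hour 4: 3, hour 5: 0, hour 6: 0.
Peak is 18.

18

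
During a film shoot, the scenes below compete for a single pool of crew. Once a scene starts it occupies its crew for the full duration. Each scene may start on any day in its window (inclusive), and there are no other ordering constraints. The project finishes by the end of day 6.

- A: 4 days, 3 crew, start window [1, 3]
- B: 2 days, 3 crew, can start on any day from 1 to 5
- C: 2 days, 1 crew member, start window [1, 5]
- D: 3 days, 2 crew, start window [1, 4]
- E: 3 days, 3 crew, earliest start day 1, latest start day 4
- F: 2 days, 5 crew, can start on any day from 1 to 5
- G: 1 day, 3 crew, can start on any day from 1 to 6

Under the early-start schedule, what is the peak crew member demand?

20

Early-start schedule: A@1, B@1, C@1, D@1, E@1, F@1, G@1.
Load per day: day 1: 20, day 2: 17, day 3: 8, day 4: 3, day 5: 0, day 6: 0.
Peak is 20.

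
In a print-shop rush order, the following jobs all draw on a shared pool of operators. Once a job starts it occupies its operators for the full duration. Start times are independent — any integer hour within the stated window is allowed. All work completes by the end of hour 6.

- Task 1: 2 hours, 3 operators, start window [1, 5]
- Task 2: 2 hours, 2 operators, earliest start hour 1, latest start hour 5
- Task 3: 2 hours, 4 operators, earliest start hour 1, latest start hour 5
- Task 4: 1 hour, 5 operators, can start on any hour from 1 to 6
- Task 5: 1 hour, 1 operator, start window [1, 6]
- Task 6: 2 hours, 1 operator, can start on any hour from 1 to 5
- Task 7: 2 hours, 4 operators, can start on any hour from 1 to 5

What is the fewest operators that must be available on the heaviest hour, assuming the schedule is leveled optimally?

7

Early-start (Task 1@1, Task 2@1, Task 3@1, Task 4@1, Task 5@1, Task 6@1, Task 7@1) gives peak 20: h1:20  h2:14  h3:0  h4:0  h5:0  h6:0.
Shift Task 2→3, Task 4→3, Task 5→4, Task 6→4, Task 7→5.
Schedule Task 1@1, Task 2@3, Task 3@1, Task 4@3, Task 5@4, Task 6@4, Task 7@5: h1:7  h2:7  h3:7  h4:4  h5:5  h6:4 — peak 7.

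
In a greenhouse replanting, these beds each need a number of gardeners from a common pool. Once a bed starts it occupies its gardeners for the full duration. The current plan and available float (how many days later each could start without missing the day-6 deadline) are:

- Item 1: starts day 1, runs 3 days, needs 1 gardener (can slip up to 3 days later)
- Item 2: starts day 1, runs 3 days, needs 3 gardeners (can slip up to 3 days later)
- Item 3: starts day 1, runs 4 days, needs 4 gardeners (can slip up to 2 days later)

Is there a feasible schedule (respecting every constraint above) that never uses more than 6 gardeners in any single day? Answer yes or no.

no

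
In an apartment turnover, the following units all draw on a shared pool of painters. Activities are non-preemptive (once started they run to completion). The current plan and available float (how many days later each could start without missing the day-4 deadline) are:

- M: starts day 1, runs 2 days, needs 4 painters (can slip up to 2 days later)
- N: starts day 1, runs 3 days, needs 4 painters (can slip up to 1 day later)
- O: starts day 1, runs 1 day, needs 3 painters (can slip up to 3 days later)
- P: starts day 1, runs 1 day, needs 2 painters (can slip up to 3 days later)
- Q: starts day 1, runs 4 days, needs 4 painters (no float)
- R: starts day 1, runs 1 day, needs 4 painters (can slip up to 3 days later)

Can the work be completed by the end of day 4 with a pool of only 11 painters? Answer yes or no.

Total painter-days = 45; over 4 days the average is 45/4 > 11, so some day must exceed 11.

no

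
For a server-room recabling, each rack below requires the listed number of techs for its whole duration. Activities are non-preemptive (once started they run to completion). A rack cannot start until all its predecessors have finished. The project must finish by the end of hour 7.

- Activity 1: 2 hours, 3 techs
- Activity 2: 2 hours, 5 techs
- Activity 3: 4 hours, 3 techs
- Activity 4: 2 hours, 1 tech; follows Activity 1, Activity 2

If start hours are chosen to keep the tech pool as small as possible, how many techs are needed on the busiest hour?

6

Early-start (Activity 1@1, Activity 2@1, Activity 3@1, Activity 4@3) gives peak 11: h1:11  h2:11  h3:4  h4:4  h5:0  h6:0  h7:0.
Shift Activity 1→3, Activity 3→3, Activity 4→5.
Schedule Activity 1@3, Activity 2@1, Activity 3@3, Activity 4@5: h1:5  h2:5  h3:6  h4:6  h5:4  h6:4  h7:0 — peak 6.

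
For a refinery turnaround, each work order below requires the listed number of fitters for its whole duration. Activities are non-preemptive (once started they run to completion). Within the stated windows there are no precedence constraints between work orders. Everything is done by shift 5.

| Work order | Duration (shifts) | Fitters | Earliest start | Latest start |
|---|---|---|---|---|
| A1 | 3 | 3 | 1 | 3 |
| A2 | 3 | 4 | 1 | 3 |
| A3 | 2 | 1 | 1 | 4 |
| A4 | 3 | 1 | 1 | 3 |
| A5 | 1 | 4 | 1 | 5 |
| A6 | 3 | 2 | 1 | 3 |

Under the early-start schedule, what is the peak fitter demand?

Early-start schedule: A1@1, A2@1, A3@1, A4@1, A5@1, A6@1.
Load per shift: shift 1: 15, shift 2: 11, shift 3: 10, shift 4: 0, shift 5: 0.
Peak is 15.

15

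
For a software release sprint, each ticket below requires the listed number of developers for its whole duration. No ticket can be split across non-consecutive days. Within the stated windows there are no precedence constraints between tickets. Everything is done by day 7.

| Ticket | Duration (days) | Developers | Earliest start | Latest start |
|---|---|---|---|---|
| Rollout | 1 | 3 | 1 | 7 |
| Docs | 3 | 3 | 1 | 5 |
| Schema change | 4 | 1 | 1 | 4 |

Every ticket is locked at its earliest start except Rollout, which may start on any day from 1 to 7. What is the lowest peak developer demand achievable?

4

Rollout@1: d1:7  d2:4  d3:4  d4:1  d5:0  d6:0  d7:0 → peak 7
Rollout@2: d1:4  d2:7  d3:4  d4:1  d5:0  d6:0  d7:0 → peak 7
Rollout@3: d1:4  d2:4  d3:7  d4:1  d5:0  d6:0  d7:0 → peak 7
Rollout@4: d1:4  d2:4  d3:4  d4:4  d5:0  d6:0  d7:0 → peak 4
Rollout@5: d1:4  d2:4  d3:4  d4:1  d5:3  d6:0  d7:0 → peak 4
Rollout@6: d1:4  d2:4  d3:4  d4:1  d5:0  d6:3  d7:0 → peak 4
Rollout@7: d1:4  d2:4  d3:4  d4:1  d5:0  d6:0  d7:3 → peak 4
Best is Rollout@4, peak 4.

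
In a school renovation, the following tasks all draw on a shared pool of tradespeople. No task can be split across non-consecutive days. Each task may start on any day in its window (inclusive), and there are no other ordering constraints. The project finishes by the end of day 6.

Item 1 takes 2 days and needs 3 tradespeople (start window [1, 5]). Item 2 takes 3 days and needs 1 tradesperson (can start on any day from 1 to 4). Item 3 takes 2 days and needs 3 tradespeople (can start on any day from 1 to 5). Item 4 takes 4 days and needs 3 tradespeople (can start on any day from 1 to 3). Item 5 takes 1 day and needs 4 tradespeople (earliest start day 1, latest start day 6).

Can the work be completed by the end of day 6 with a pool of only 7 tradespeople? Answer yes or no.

yes

Schedule Item 1@1, Item 2@1, Item 3@1, Item 4@3, Item 5@4: d1:7  d2:7  d3:4  d4:7  d5:3  d6:3 — peak 7 ≤ 7.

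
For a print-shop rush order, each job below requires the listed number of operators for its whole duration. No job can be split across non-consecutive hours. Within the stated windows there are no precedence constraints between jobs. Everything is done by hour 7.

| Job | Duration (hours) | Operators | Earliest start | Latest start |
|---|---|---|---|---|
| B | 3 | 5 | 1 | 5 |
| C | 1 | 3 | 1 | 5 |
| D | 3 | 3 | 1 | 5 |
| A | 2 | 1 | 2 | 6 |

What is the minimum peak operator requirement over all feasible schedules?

5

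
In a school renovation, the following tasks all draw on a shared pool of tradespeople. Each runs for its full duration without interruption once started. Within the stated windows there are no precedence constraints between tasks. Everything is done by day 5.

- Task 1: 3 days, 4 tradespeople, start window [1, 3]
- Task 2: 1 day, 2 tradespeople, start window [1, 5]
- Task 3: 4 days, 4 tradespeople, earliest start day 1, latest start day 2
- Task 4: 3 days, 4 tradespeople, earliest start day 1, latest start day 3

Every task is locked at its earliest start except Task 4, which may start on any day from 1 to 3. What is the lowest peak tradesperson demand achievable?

12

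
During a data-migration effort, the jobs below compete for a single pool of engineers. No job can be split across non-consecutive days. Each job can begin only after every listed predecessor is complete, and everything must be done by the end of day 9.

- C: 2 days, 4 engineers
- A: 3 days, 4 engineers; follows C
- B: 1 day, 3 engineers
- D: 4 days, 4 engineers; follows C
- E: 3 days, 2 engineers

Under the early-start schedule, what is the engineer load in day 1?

9

At early start, day 1 has: C, B, E.
Demand: 4 + 3 + 2 = 9.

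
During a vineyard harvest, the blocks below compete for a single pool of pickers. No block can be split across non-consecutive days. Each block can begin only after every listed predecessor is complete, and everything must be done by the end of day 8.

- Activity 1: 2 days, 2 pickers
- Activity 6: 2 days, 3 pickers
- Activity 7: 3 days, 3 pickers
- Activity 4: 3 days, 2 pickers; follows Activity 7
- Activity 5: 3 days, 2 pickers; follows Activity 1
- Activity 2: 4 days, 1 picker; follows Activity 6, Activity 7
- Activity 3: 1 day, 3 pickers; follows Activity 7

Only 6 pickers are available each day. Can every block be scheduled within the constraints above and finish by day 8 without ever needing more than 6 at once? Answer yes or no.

Schedule Activity 1@1, Activity 6@3, Activity 7@1, Activity 4@4, Activity 5@5, Activity 2@5, Activity 3@7: d1:5  d2:5  d3:6  d4:5  d5:5  d6:5  d7:6  d8:1 — peak 6 ≤ 6.

yes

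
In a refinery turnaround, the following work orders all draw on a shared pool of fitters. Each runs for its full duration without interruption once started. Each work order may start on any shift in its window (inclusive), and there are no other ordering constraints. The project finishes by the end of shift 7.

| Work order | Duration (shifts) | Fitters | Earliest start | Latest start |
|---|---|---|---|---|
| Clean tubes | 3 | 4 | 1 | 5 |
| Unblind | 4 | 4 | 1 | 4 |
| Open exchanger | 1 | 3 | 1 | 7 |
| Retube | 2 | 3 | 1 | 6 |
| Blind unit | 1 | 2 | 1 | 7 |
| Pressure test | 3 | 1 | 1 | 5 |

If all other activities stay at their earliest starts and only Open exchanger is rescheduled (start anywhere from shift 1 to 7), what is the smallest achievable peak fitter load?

Open exchanger@1: s1:17  s2:12  s3:9  s4:4  s5:0  s6:0  s7:0 → peak 17
Open exchanger@2: s1:14  s2:15  s3:9  s4:4  s5:0  s6:0  s7:0 → peak 15
Open exchanger@3: s1:14  s2:12  s3:12  s4:4  s5:0  s6:0  s7:0 → peak 14
Open exchanger@4: s1:14  s2:12  s3:9  s4:7  s5:0  s6:0  s7:0 → peak 14
Open exchanger@5: s1:14  s2:12  s3:9  s4:4  s5:3  s6:0  s7:0 → peak 14
Open exchanger@6: s1:14  s2:12  s3:9  s4:4  s5:0  s6:3  s7:0 → peak 14
Open exchanger@7: s1:14  s2:12  s3:9  s4:4  s5:0  s6:0  s7:3 → peak 14
Best is Open exchanger@3, peak 14.

14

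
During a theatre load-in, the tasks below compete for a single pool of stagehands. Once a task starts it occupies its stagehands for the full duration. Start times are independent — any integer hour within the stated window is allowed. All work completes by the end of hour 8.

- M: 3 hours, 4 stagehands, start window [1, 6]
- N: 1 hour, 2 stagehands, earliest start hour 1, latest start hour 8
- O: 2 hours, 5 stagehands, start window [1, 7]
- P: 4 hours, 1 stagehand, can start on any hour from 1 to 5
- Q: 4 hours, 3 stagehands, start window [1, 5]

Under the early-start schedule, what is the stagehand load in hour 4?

At early start, hour 4 has: P, Q.
Demand: 1 + 3 = 4.

4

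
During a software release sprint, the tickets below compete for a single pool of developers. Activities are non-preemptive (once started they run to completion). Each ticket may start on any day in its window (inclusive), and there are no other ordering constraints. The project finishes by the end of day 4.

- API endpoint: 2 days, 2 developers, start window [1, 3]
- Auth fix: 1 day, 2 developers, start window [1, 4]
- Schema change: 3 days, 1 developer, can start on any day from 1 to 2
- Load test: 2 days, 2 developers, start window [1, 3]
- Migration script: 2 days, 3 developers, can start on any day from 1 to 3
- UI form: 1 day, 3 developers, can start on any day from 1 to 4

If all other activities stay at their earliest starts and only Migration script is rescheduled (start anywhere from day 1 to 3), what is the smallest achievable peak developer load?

Migration script@1: d1:13  d2:8  d3:1  d4:0 → peak 13
Migration script@2: d1:10  d2:8  d3:4  d4:0 → peak 10
Migration script@3: d1:10  d2:5  d3:4  d4:3 → peak 10
Best is Migration script@2, peak 10.

10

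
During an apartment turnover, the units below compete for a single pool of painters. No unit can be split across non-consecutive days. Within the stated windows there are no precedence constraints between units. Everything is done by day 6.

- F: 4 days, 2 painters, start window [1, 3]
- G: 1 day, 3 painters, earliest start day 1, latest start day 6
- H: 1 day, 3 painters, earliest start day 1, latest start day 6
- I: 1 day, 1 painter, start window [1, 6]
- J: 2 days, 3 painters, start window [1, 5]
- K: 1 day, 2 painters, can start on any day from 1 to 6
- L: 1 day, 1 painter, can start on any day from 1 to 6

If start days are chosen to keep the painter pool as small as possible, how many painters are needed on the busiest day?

Early-start (F@1, G@1, H@1, I@1, J@1, K@1, L@1) gives peak 15: d1:15  d2:5  d3:2  d4:2  d5:0  d6:0.
Shift H→2, I→3, J→4, K→3, L→5.
Schedule F@1, G@1, H@2, I@3, J@4, K@3, L@5: d1:5  d2:5  d3:5  d4:5  d5:4  d6:0 — peak 5.

5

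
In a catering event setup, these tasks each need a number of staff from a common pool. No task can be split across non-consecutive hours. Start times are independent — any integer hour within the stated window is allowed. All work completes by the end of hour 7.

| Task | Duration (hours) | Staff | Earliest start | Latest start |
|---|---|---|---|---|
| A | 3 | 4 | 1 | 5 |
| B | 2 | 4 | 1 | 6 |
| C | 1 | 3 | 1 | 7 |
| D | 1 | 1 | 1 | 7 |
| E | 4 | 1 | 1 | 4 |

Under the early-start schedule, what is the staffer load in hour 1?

At early start, hour 1 has: A, B, C, D, E.
Demand: 4 + 4 + 3 + 1 + 1 = 13.

13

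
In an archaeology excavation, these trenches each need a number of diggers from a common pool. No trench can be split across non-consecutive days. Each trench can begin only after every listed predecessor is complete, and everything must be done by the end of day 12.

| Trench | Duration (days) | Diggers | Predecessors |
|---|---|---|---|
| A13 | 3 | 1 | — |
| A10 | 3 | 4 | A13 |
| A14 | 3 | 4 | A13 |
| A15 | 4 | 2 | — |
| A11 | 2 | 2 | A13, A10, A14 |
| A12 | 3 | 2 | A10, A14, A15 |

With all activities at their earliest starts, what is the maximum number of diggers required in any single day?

Early-start schedule: A13@1, A10@4, A14@4, A15@1, A11@7, A12@7.
Load per day: day 1: 3, day 2: 3, day 3: 3, day 4: 10, day 5: 8, day 6: 8, day 7: 4, day 8: 4, day 9: 2, day 10: 0, day 11: 0, day 12: 0.
Peak is 10.

10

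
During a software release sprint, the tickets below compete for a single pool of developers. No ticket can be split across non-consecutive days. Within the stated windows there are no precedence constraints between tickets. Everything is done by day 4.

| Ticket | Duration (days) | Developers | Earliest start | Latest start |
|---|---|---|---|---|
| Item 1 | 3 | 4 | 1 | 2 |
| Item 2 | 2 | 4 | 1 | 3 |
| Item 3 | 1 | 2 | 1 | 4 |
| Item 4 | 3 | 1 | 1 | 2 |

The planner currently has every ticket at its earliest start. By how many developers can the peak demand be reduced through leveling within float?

2

Early-start peak: d1:11  d2:9  d3:5  d4:0 ⇒ 11.
Leveled (Item 1@1, Item 2@1, Item 3@3, Item 4@1): d1:9  d2:9  d3:7  d4:0 ⇒ 9.
Reduction 11 − 9 = 2.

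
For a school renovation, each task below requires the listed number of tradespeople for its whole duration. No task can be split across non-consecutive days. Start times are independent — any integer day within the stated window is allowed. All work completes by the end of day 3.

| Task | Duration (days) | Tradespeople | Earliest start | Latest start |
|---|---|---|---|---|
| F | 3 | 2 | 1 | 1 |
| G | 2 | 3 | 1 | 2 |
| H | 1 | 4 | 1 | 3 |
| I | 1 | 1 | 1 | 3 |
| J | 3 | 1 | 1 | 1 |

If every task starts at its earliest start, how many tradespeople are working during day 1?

11

At early start, day 1 has: F, G, H, I, J.
Demand: 2 + 3 + 4 + 1 + 1 = 11.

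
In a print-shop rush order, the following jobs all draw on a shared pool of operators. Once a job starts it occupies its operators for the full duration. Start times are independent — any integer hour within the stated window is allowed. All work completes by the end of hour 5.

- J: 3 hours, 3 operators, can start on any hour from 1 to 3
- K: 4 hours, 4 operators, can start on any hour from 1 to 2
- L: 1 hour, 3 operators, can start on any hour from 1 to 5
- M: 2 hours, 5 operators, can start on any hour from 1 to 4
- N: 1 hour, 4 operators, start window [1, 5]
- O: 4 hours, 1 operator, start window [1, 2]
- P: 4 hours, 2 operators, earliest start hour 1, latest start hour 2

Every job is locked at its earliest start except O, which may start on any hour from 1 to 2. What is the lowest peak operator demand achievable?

21

O@1: h1:22  h2:15  h3:10  h4:7  h5:0 → peak 22
O@2: h1:21  h2:15  h3:10  h4:7  h5:1 → peak 21
Best is O@2, peak 21.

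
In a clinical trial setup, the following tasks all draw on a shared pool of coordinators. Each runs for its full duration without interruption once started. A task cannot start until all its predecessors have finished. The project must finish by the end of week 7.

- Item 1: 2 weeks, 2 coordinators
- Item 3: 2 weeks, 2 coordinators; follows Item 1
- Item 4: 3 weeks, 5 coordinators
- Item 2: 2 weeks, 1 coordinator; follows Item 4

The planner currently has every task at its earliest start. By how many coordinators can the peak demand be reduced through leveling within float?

2

Early-start peak: w1:7  w2:7  w3:7  w4:3  w5:1  w6:0  w7:0 ⇒ 7.
Leveled (Item 1@1, Item 3@6, Item 4@3, Item 2@6): w1:2  w2:2  w3:5  w4:5  w5:5  w6:3  w7:3 ⇒ 5.
Reduction 7 − 5 = 2.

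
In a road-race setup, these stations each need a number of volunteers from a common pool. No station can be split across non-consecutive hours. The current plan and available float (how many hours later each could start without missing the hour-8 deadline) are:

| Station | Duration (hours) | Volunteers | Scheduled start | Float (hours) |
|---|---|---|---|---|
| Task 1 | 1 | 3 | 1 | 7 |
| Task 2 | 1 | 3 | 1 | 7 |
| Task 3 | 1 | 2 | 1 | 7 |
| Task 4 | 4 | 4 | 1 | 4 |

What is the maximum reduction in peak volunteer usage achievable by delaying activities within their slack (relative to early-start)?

Early-start peak: h1:12  h2:4  h3:4  h4:4  h5:0  h6:0  h7:0  h8:0 ⇒ 12.
Leveled (Task 1@1, Task 2@2, Task 3@3, Task 4@4): h1:3  h2:3  h3:2  h4:4  h5:4  h6:4  h7:4  h8:0 ⇒ 4.
Reduction 12 − 4 = 8.

8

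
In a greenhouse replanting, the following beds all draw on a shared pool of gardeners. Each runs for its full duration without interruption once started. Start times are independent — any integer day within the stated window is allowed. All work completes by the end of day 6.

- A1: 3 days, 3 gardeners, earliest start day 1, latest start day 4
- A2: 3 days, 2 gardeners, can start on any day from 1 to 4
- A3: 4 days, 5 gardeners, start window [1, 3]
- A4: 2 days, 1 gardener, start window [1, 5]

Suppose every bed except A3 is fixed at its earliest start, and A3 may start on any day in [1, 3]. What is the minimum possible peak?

10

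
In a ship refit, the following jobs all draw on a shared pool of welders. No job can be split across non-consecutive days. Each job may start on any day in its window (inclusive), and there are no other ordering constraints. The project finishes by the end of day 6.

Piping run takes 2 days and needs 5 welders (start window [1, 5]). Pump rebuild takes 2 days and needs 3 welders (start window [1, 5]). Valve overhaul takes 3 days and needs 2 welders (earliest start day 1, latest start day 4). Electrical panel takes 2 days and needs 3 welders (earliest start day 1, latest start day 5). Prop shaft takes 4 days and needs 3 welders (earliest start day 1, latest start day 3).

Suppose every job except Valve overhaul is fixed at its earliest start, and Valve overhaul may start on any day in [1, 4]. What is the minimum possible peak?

14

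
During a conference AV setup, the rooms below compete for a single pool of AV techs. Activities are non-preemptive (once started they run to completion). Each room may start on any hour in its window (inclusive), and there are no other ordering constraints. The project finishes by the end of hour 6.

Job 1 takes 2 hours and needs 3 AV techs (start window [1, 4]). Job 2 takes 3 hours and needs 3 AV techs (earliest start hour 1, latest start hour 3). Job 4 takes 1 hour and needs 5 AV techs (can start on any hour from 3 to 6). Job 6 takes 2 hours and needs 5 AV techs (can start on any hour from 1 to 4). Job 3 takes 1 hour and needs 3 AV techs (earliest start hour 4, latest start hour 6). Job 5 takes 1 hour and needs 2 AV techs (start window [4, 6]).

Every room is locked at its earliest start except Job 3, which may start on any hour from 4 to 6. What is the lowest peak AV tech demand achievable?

Job 3@4: h1:11  h2:11  h3:8  h4:5  h5:0  h6:0 → peak 11
Job 3@5: h1:11  h2:11  h3:8  h4:2  h5:3  h6:0 → peak 11
Job 3@6: h1:11  h2:11  h3:8  h4:2  h5:0  h6:3 → peak 11
Best is Job 3@4, peak 11.

11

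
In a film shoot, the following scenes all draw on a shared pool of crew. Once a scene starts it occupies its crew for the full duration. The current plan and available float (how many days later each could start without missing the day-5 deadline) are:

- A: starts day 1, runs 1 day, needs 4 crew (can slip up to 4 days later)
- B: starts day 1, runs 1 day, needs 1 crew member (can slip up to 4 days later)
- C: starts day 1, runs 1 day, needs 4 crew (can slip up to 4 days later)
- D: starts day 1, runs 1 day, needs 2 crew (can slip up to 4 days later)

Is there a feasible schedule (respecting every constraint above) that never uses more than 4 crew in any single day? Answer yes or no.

Schedule A@1, B@2, C@3, D@2: d1:4  d2:3  d3:4  d4:0  d5:0 — peak 4 ≤ 4.

yes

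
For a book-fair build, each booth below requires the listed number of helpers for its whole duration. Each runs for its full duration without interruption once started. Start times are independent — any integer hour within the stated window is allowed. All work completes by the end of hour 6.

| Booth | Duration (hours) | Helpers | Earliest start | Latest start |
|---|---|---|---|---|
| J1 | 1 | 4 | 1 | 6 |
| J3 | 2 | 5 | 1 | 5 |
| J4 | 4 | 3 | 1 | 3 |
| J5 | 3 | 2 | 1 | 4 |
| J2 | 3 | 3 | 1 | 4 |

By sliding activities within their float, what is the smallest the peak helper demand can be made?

8

Early-start (J1@1, J3@1, J4@1, J5@1, J2@1) gives peak 17: h1:17  h2:13  h3:8  h4:3  h5:0  h6:0.
Shift J3→2, J5→4, J2→4.
Schedule J1@1, J3@2, J4@1, J5@4, J2@4: h1:7  h2:8  h3:8  h4:8  h5:5  h6:5 — peak 8.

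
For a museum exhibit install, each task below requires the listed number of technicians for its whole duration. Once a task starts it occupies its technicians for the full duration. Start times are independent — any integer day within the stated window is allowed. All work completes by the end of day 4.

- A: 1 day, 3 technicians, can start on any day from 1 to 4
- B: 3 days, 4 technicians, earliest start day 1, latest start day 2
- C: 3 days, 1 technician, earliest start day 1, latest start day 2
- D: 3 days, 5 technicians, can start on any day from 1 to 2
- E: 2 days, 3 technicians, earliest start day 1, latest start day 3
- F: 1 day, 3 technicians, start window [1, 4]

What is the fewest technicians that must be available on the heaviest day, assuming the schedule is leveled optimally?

13

Early-start (A@1, B@1, C@1, D@1, E@1, F@1) gives peak 19: d1:19  d2:13  d3:10  d4:0.
Shift E→2, F→4.
Schedule A@1, B@1, C@1, D@1, E@2, F@4: d1:13  d2:13  d3:13  d4:3 — peak 13.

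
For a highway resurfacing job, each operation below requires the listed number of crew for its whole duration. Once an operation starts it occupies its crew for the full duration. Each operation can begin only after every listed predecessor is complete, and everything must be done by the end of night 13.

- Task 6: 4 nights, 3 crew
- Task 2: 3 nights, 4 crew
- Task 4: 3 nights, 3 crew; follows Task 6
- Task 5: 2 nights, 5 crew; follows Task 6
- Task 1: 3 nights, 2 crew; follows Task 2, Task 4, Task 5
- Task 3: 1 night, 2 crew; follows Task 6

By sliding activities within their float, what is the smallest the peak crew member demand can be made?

Early-start (Task 6@1, Task 2@1, Task 4@5, Task 5@5, Task 1@8, Task 3@5) gives peak 10: n1:7  n2:7  n3:7  n4:3  n5:10  n6:8  n7:3  n8:2  n9:2  n10:2  n11:0  n12:0  n13:0.
Shift Task 5→8, Task 1→10.
Schedule Task 6@1, Task 2@1, Task 4@5, Task 5@8, Task 1@10, Task 3@5: n1:7  n2:7  n3:7  n4:3  n5:5  n6:3  n7:3  n8:5  n9:5  n10:2  n11:2  n12:2  n13:0 — peak 7.

7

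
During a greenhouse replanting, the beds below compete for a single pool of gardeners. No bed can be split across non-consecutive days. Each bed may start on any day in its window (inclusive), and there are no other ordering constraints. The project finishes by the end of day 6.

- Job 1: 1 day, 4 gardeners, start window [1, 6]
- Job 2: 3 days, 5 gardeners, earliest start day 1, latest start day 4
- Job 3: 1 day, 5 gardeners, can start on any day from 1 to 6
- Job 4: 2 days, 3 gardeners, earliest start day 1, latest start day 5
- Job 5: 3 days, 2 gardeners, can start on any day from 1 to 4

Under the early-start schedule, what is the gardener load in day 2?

10

At early start, day 2 has: Job 2, Job 4, Job 5.
Demand: 5 + 3 + 2 = 10.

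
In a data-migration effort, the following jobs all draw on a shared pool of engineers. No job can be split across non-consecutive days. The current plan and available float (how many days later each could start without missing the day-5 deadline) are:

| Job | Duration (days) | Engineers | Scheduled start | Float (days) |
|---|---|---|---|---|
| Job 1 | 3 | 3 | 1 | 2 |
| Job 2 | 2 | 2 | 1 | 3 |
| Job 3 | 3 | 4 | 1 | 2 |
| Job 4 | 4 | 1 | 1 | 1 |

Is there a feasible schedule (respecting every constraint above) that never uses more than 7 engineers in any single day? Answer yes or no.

The minimum achievable peak is 8; 7 < 8, so no feasible schedule stays within the cap.

no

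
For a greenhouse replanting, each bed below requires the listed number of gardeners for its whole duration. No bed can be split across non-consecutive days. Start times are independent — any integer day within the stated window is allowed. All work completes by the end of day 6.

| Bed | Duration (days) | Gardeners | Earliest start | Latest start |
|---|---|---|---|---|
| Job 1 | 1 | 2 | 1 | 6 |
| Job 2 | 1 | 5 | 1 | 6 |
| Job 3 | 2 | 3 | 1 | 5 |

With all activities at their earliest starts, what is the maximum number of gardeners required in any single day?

10

Early-start schedule: Job 1@1, Job 2@1, Job 3@1.
Load per day: day 1: 10, day 2: 3, day 3: 0, day 4: 0, day 5: 0, day 6: 0.
Peak is 10.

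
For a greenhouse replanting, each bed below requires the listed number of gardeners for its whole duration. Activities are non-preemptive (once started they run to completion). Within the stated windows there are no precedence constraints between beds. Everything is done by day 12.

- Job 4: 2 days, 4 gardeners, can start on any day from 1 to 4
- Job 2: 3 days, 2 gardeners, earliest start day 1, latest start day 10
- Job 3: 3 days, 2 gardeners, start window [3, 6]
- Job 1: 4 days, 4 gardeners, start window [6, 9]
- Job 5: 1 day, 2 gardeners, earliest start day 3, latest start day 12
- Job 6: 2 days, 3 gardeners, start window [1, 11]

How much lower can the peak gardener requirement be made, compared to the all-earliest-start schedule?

Early-start peak: d1:9  d2:9  d3:6  d4:2  d5:2  d6:4  d7:4  d8:4  d9:4  d10:0  d11:0  d12:0 ⇒ 9.
Leveled (Job 4@1, Job 2@3, Job 3@3, Job 1@6, Job 5@10, Job 6@11): d1:4  d2:4  d3:4  d4:4  d5:4  d6:4  d7:4  d8:4  d9:4  d10:2  d11:3  d12:3 ⇒ 4.
Reduction 9 − 4 = 5.

5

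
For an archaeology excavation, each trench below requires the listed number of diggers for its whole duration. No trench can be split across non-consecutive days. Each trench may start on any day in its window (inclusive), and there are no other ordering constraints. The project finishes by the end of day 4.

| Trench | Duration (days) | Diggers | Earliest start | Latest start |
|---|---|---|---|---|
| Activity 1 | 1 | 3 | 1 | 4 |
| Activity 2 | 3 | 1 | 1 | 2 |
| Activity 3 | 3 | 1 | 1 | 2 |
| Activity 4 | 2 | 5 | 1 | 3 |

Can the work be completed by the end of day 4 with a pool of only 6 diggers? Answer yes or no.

The minimum achievable peak is 7; 6 < 7, so no feasible schedule stays within the cap.

no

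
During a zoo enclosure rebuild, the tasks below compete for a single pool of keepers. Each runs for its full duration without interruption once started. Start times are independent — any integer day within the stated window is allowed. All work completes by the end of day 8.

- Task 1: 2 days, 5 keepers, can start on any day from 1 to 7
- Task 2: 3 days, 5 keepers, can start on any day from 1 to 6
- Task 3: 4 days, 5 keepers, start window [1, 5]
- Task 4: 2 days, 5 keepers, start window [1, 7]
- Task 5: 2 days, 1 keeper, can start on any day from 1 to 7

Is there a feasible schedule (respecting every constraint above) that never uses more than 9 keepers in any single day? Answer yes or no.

no

The minimum achievable peak is 10; 9 < 10, so no feasible schedule stays within the cap.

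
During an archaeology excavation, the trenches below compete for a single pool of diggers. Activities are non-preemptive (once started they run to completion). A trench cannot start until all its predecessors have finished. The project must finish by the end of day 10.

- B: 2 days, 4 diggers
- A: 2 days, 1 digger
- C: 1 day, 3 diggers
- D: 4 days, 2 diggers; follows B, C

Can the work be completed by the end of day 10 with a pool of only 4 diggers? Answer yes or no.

yes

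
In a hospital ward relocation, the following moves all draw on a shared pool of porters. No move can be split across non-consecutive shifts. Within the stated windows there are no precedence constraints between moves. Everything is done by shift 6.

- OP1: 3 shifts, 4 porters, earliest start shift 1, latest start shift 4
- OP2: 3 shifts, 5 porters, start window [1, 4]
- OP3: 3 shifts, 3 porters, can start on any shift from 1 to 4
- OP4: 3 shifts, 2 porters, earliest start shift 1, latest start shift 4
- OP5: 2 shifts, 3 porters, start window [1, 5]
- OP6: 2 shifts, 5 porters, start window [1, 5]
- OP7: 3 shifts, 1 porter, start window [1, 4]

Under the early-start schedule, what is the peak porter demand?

Early-start schedule: OP1@1, OP2@1, OP3@1, OP4@1, OP5@1, OP6@1, OP7@1.
Load per shift: shift 1: 23, shift 2: 23, shift 3: 15, shift 4: 0, shift 5: 0, shift 6: 0.
Peak is 23.

23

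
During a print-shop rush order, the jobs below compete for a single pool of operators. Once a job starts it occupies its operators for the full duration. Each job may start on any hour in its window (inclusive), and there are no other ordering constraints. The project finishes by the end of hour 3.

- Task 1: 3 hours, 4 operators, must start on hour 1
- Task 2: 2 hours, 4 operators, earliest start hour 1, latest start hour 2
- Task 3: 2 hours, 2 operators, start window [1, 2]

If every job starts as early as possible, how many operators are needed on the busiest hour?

Early-start schedule: Task 1@1, Task 2@1, Task 3@1.
Load per hour: hour 1: 10, hour 2: 10, hour 3: 4.
Peak is 10.

10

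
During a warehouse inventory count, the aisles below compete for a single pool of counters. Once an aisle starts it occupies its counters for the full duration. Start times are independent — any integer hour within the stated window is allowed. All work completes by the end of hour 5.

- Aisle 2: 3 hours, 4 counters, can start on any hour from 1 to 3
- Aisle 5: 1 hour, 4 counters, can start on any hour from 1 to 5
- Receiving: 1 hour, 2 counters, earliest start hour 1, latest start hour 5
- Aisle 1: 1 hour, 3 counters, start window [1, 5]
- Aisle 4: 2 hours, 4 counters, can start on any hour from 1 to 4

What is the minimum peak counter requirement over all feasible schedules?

Early-start (Aisle 2@1, Aisle 5@1, Receiving@1, Aisle 1@1, Aisle 4@1) gives peak 17: h1:17  h2:8  h3:4  h4:0  h5:0.
Shift Receiving→2, Aisle 1→3, Aisle 4→4.
Schedule Aisle 2@1, Aisle 5@1, Receiving@2, Aisle 1@3, Aisle 4@4: h1:8  h2:6  h3:7  h4:4  h5:4 — peak 8.

8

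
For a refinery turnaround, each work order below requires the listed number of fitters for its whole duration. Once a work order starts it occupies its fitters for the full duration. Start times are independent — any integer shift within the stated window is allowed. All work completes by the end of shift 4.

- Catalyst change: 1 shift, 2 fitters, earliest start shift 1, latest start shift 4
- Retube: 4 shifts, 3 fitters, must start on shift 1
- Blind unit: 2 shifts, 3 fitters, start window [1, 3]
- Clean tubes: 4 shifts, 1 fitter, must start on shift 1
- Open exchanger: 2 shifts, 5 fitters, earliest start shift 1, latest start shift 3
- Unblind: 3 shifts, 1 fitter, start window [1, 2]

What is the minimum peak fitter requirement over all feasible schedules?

Early-start (Catalyst change@1, Retube@1, Blind unit@1, Clean tubes@1, Open exchanger@1, Unblind@1) gives peak 15: s1:15  s2:13  s3:5  s4:4.
Shift Open exchanger→3.
Schedule Catalyst change@1, Retube@1, Blind unit@1, Clean tubes@1, Open exchanger@3, Unblind@1: s1:10  s2:8  s3:10  s4:9 — peak 10.
Total fitter-shifts = 37 over 4 shifts ⇒ peak ≥ ⌈37/4⌉ = 10, so 10 is optimal.

10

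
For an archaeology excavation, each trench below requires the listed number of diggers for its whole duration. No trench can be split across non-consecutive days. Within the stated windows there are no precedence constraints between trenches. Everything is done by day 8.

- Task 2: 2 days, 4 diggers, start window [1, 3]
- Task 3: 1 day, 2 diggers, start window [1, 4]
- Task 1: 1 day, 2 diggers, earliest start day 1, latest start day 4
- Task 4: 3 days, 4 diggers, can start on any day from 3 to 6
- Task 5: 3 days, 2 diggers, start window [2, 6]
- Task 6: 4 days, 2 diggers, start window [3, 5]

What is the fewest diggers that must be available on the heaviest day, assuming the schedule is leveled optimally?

6

Early-start (Task 2@1, Task 3@1, Task 1@1, Task 4@3, Task 5@2, Task 6@3) gives peak 8: d1:8  d2:6  d3:8  d4:8  d5:6  d6:2  d7:0  d8:0.
Shift Task 1→2, Task 5→6.
Schedule Task 2@1, Task 3@1, Task 1@2, Task 4@3, Task 5@6, Task 6@3: d1:6  d2:6  d3:6  d4:6  d5:6  d6:4  d7:2  d8:2 — peak 6.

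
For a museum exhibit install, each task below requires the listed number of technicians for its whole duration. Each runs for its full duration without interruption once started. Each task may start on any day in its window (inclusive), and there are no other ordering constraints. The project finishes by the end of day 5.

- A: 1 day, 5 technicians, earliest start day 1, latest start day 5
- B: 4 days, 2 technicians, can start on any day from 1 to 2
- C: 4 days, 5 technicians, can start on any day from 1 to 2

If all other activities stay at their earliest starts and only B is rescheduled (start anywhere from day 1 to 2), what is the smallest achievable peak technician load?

10

B@1: d1:12  d2:7  d3:7  d4:7  d5:0 → peak 12
B@2: d1:10  d2:7  d3:7  d4:7  d5:2 → peak 10
Best is B@2, peak 10.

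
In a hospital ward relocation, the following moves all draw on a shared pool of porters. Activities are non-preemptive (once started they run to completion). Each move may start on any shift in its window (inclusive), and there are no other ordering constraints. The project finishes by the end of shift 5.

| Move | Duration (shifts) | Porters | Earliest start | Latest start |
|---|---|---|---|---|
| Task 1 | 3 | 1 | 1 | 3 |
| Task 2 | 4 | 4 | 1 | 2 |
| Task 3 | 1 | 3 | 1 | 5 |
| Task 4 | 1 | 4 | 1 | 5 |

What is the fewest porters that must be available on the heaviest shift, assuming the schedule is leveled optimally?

Early-start (Task 1@1, Task 2@1, Task 3@1, Task 4@1) gives peak 12: s1:12  s2:5  s3:5  s4:4  s5:0.
Shift Task 3→4, Task 4→5.
Schedule Task 1@1, Task 2@1, Task 3@4, Task 4@5: s1:5  s2:5  s3:5  s4:7  s5:4 — peak 7.

7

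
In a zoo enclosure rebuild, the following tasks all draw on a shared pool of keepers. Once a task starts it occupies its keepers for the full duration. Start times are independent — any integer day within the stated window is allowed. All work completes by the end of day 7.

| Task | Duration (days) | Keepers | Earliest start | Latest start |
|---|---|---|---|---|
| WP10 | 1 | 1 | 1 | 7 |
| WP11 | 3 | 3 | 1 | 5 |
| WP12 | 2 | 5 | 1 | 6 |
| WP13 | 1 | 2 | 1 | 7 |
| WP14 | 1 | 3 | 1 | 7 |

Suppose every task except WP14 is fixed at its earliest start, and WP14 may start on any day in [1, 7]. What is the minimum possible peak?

11

WP14@1: d1:14  d2:8  d3:3  d4:0  d5:0  d6:0  d7:0 → peak 14
WP14@2: d1:11  d2:11  d3:3  d4:0  d5:0  d6:0  d7:0 → peak 11
WP14@3: d1:11  d2:8  d3:6  d4:0  d5:0  d6:0  d7:0 → peak 11
WP14@4: d1:11  d2:8  d3:3  d4:3  d5:0  d6:0  d7:0 → peak 11
WP14@5: d1:11  d2:8  d3:3  d4:0  d5:3  d6:0  d7:0 → peak 11
WP14@6: d1:11  d2:8  d3:3  d4:0  d5:0  d6:3  d7:0 → peak 11
WP14@7: d1:11  d2:8  d3:3  d4:0  d5:0  d6:0  d7:3 → peak 11
Best is WP14@2, peak 11.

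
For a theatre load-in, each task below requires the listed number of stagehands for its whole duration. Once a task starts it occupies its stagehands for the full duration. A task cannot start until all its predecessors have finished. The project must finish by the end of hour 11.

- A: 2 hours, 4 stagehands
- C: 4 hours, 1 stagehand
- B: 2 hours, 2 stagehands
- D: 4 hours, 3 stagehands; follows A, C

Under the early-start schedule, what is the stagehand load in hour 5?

3

At early start, hour 5 has: D.
Demand: 3 = 3.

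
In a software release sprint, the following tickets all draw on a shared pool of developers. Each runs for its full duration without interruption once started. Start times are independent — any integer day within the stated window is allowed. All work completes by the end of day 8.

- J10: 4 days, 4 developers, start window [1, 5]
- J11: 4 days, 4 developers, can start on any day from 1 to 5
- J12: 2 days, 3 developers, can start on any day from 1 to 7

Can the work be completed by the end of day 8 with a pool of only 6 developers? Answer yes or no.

no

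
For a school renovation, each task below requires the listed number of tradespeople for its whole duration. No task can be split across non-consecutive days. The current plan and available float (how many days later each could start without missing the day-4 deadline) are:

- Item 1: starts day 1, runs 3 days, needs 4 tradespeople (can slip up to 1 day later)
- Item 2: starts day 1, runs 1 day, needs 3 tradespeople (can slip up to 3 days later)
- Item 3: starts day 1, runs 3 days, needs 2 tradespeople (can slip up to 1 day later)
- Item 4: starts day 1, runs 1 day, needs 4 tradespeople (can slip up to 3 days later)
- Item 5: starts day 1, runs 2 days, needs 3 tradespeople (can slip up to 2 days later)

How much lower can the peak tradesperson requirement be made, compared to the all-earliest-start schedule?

Early-start peak: d1:16  d2:9  d3:6  d4:0 ⇒ 16.
Leveled (Item 1@1, Item 2@1, Item 3@1, Item 4@4, Item 5@2): d1:9  d2:9  d3:9  d4:4 ⇒ 9.
Reduction 16 − 9 = 7.

7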